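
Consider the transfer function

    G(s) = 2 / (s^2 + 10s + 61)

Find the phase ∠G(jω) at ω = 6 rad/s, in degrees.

∠G(j6) ≈ -67.38°

At s = j6: numerator = 2, denominator = 25 + j60.
∠G = ∠num − ∠den = 0° − (67.380°) = -67.38°.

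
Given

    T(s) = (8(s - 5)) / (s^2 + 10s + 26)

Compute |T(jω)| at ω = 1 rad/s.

|T(j1)| ≈ 1.515

Substitute s = j1: numerator = -40 + j8, denominator = 25 + j10.
|T(j1)| = |-40 + j8| / |25 + j10| = 40.792 / 26.926 ≈ 1.515.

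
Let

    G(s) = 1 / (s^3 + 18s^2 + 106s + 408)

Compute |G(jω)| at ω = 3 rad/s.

|G(j3)| ≈ 0.002624

Substitute s = j3: numerator = 1, denominator = 246 + j291.
|G(j3)| = |1| / |246 + j291| = 1 / 381.05 ≈ 0.002624.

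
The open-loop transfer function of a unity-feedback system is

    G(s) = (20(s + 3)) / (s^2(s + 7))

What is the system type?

Type 2

The denominator has 2 factors of s at the origin (free integrators), so this is a Type 2 system.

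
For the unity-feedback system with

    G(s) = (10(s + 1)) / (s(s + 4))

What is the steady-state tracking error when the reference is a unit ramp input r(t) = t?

G(s) has one pole at the origin.
This is a Type 1 system. Kv = lim_{s→0} s·G(s) = 10/4 = 5/2.
e_ss = 1/Kv = 1/(5/2) = 2/5 ≈ 0.4000.

e_ss = 0.4000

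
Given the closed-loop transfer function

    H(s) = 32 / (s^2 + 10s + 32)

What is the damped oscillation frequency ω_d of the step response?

Comparing s^2 + 10s + 32 to s^2 + 2ζωₙs + ωₙ²: ωₙ = √32 ≈ 5.657 rad/s and ζ = 10/(2·√32) ≈ 0.8839.
ζωₙ = 10/2 = 5, so ω_d = ωₙ√(1−ζ²) = √(ωₙ² − (ζωₙ)²) = √(32 − 5²) = √7 ≈ 2.646 rad/s.

ω_d ≈ 2.646 rad/s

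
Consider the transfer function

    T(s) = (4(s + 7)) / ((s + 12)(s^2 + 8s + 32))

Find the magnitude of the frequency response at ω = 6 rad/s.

Substitute s = j6: numerator = 28 + j24, denominator = -336 + j552.
|T(j6)| = |28 + j24| / |-336 + j552| = 36.878 / 646.22 ≈ 0.05707.

|T(j6)| ≈ 0.05707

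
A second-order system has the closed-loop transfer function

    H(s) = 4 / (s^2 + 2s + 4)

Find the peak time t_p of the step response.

Comparing s^2 + 2s + 4 to s^2 + 2ζωₙs + ωₙ²: ωₙ = 2 rad/s and ζ = 2/(2·2) = 0.5.
ζωₙ = 2/2 = 1, so ω_d = ωₙ√(1−ζ²) = √(ωₙ² − (ζωₙ)²) = √(4 − 1²) = √3 ≈ 1.732 rad/s.
t_p = π/ω_d = π/1.732 ≈ 1.814 s.

t_p ≈ 1.814 s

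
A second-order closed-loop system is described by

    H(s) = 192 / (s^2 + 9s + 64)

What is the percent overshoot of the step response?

Comparing s^2 + 9s + 64 to s^2 + 2ζωₙs + ωₙ²: ωₙ = 8 rad/s and ζ = 9/(2·8) = 0.5625.
%OS = 100·exp(−πζ/√(1−ζ²)) = 100·exp(−π·0.5625/√(1−0.5625²)) ≈ 11.8%.

%OS ≈ 11.8%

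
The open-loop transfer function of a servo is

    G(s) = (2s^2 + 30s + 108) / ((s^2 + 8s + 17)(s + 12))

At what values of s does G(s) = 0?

Set the numerator to zero: 2s^2 + 30s + 108 = 0, i.e. 2·(s^2 + 15s + 54) = 0.
Factoring: (s + 6)(s + 9) = 0.

s = -6, -9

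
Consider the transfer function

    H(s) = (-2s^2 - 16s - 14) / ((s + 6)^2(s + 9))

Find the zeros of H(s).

s = -7, -1

Set the numerator to zero: -2s^2 - 16s - 14 = 0, i.e. -2·(s^2 + 8s + 7) = 0.
Factoring: (s + 7)(s + 1) = 0.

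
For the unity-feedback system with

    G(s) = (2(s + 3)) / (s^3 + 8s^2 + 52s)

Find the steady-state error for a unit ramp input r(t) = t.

e_ss = 8.667

G(s) has one pole at the origin.
This is a Type 1 system. Kv = lim_{s→0} s·G(s) = 6/52 = 3/26.
e_ss = 1/Kv = 1/(3/26) = 26/3 ≈ 8.667.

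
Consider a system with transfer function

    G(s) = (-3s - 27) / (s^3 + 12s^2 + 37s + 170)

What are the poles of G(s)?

s = -10, -1 + 4j, -1 - 4j

The poles are the roots of the denominator s^3 + 12s^2 + 37s + 170 = 0.
Trying s = -10: the polynomial evaluates to 0, so (s + 10) is a factor.
Dividing out leaves s^2 + 2s + 17 = 0.
The quadratic formula then gives s = -1 ± 4j.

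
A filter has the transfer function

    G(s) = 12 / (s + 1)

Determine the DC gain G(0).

Set s = 0: G(0) = (12) / (1) = 12.

G(0) = 12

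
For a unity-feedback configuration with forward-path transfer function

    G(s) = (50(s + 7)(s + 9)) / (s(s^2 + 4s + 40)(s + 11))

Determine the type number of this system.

Type 1

The denominator has 1 factor of s at the origin (free integrator), so this is a Type 1 system.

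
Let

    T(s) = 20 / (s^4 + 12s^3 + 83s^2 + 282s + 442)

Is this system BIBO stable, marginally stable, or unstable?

The denominator s^4 + 12s^3 + 83s^2 + 282s + 442 factors as (s^2 + 6s + 13)(s^2 + 6s + 34), giving poles at s = -3 ± 2j, -3 ± 5j.
Since all poles lie strictly in the left half-plane, the system is stable.

stable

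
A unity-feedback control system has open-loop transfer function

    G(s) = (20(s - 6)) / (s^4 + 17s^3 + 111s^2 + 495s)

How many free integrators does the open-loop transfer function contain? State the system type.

The denominator has 1 factor of s at the origin (free integrator), so this is a Type 1 system.

Type 1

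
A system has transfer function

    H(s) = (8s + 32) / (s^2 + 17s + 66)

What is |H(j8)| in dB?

|H(j8)|_dB ≈ -5.58 dB

Substitute s = j8: numerator = 32 + j64, denominator = 2 + j136.
|H(j8)| = |32 + j64| / |2 + j136| = 71.554 / 136.01 ≈ 0.5261.
In decibels: 20·log₁₀(0.5261) ≈ -5.58 dB.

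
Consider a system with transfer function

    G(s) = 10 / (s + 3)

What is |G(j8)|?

Substitute s = j8: numerator = 10, denominator = 3 + j8.
|G(j8)| = |10| / |3 + j8| = 10 / 8.5440 ≈ 1.170.

|G(j8)| ≈ 1.170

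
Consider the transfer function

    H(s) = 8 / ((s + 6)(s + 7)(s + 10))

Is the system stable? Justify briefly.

stable

The poles can be read from the denominator factors: s = -6, -7, -10.
Since all poles lie strictly in the left half-plane, the system is stable.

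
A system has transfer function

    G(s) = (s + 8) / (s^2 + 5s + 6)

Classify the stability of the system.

The denominator s^2 + 5s + 6 factors as (s + 2)(s + 3), giving poles at s = -2, -3.
Since all poles lie strictly in the left half-plane, the system is stable.

stable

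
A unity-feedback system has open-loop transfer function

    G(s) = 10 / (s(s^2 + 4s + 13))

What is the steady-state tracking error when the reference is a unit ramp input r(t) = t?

G(s) has one pole at the origin.
This is a Type 1 system. Kv = lim_{s→0} s·G(s) = 10/13.
e_ss = 1/Kv = 1/(10/13) = 13/10 ≈ 1.300.

e_ss = 1.300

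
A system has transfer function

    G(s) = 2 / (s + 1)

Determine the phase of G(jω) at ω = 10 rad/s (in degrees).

∠G(j10) ≈ -84.29°

At s = j10: numerator = 2, denominator = 1 + j10.
∠G = ∠num − ∠den = 0° − (84.289°) = -84.29°.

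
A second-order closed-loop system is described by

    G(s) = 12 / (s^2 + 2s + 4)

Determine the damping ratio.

Compare the denominator to the standard form s^2 + 2ζωₙs + ωₙ².
ωₙ² = 4, so ωₙ = 2 rad/s.
2ζωₙ = 2, so ζ = 2/(2·2) = 0.5.
With ζ = 0.5 the response is underdamped.

ζ = 0.5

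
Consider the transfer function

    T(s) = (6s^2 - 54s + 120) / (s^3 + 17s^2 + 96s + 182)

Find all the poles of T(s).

s = -5 ± j, -7

The poles are the roots of the denominator s^3 + 17s^2 + 96s + 182 = 0.
Trying s = -7: the polynomial evaluates to 0, so (s + 7) is a factor.
Dividing out leaves s^2 + 10s + 26 = 0.
The quadratic formula then gives s = -5 ± 1j.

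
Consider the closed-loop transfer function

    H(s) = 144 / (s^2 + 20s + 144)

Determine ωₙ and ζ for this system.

Compare the denominator to the standard form s^2 + 2ζωₙs + ωₙ².
ωₙ² = 144, so ωₙ = 12 rad/s.
2ζωₙ = 20, so ζ = 20/(2·12) ≈ 0.8333.

ωₙ = 12 rad/s, ζ ≈ 0.8333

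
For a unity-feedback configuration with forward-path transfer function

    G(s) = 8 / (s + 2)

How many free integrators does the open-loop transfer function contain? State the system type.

Type 0

The denominator has no factor of s at the origin — no free integrator — so this is a Type 0 system.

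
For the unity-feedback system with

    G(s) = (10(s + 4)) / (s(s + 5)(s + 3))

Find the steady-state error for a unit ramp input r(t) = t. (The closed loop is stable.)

e_ss = 0.3750

G(s) has one pole at the origin.
This is a Type 1 system. Kv = lim_{s→0} s·G(s) = 40/15 = 8/3.
e_ss = 1/Kv = 1/(8/3) = 3/8 ≈ 0.3750.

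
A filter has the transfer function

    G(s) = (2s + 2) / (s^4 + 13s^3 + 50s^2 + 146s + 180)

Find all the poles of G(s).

s = -2, -1 + 3j, -1 - 3j, -9

The poles are the roots of the denominator s^4 + 13s^3 + 50s^2 + 146s + 180 = 0.
Trying s = -2: the polynomial evaluates to 0, so (s + 2) is a factor.
Dividing out leaves s^3 + 11s^2 + 28s + 90 = 0.
This factors further as (s^2 + 2s + 10)(s + 9) = 0.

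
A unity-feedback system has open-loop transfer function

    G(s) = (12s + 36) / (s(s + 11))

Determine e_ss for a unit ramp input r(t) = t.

G(s) has one pole at the origin.
This is a Type 1 system. Kv = lim_{s→0} s·G(s) = 36/11.
e_ss = 1/Kv = 1/(36/11) = 11/36 ≈ 0.3056.

e_ss = 0.3056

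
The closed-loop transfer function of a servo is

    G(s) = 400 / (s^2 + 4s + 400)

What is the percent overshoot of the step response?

Comparing s^2 + 4s + 400 to s^2 + 2ζωₙs + ωₙ²: ωₙ = 20 rad/s and ζ = 4/(2·20) = 0.1.
%OS = 100·exp(−πζ/√(1−ζ²)) = 100·exp(−π·0.1/√(1−0.1²)) ≈ 72.9%.

%OS ≈ 72.9%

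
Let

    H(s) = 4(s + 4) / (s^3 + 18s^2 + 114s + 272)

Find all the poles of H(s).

The poles are the roots of the denominator s^3 + 18s^2 + 114s + 272 = 0.
Trying s = -8: the polynomial evaluates to 0, so (s + 8) is a factor.
Dividing out leaves s^2 + 10s + 34 = 0.
The quadratic formula then gives s = -5 ± 3j.

s = -5 + 3j, -5 - 3j, -8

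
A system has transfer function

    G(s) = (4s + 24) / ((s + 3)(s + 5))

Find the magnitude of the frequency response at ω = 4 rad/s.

Substitute s = j4: numerator = 24 + j16, denominator = -1 + j32.
|G(j4)| = |24 + j16| / |-1 + j32| = 28.844 / 32.016 ≈ 0.9009.

|G(j4)| ≈ 0.9009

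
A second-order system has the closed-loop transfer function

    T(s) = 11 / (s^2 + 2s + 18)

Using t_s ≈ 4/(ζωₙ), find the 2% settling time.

t_s ≈ 4 s

Comparing s^2 + 2s + 18 to s^2 + 2ζωₙs + ωₙ²: ωₙ = √18 ≈ 4.243 rad/s and ζ = 2/(2·√18) ≈ 0.2357.
ζωₙ = 2/2 = 1, so t_s ≈ 4/(ζωₙ) = 4/1 = 4 s.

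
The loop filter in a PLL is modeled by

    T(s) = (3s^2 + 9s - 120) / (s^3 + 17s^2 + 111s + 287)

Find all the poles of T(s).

The poles are the roots of the denominator s^3 + 17s^2 + 111s + 287 = 0.
Trying s = -7: the polynomial evaluates to 0, so (s + 7) is a factor.
Dividing out leaves s^2 + 10s + 41 = 0.
The quadratic formula then gives s = -5 ± 4j.

s = -5 + 4j, -5 - 4j, -7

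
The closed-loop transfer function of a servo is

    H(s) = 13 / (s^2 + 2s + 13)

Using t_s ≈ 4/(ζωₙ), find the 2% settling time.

t_s ≈ 4 s

Comparing s^2 + 2s + 13 to s^2 + 2ζωₙs + ωₙ²: ωₙ = √13 ≈ 3.606 rad/s and ζ = 2/(2·√13) ≈ 0.2774.
ζωₙ = 2/2 = 1, so t_s ≈ 4/(ζωₙ) = 4/1 = 4 s.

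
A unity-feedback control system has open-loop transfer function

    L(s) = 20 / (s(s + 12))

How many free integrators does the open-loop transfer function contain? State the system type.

The denominator has 1 factor of s at the origin (free integrator), so this is a Type 1 system.

Type 1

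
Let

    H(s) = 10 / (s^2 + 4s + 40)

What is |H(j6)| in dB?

|H(j6)|_dB ≈ -7.72 dB

Substitute s = j6: numerator = 10, denominator = 4 + j24.
|H(j6)| = |10| / |4 + j24| = 10 / 24.331 ≈ 0.4110.
In decibels: 20·log₁₀(0.4110) ≈ -7.72 dB.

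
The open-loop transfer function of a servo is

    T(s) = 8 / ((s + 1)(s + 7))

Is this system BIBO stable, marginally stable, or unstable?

stable

The poles can be read from the denominator factors: s = -1, -7.
Since all poles lie strictly in the left half-plane, the system is stable.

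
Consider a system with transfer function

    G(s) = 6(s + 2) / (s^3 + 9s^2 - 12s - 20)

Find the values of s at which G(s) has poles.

s = 2, -10, -1

The poles are the roots of the denominator s^3 + 9s^2 - 12s - 20 = 0.
Trying s = 2: the polynomial evaluates to 0, so (s - 2) is a factor.
Dividing out leaves s^2 + 11s + 10 = 0.
Factoring the quadratic: (s + 10)(s + 1) = 0.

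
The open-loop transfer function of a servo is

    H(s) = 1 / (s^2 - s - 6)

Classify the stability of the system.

unstable

The denominator s^2 - s - 6 factors as (s + 2)(s - 3), giving poles at s = -2, 3.
Since the pole(s) at s = 3 lie in the right half-plane, the system is unstable.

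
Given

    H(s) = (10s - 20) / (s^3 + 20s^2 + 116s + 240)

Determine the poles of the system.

The poles are the roots of the denominator s^3 + 20s^2 + 116s + 240 = 0.
Trying s = -12: the polynomial evaluates to 0, so (s + 12) is a factor.
Dividing out leaves s^2 + 8s + 20 = 0.
The quadratic formula then gives s = -4 ± 2j.

s = -4 + 2j, -4 - 2j, -12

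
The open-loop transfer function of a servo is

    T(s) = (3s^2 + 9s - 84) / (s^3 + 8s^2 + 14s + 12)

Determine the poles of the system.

s = -6, -1 + j, -1 - j

The poles are the roots of the denominator s^3 + 8s^2 + 14s + 12 = 0.
Trying s = -6: the polynomial evaluates to 0, so (s + 6) is a factor.
Dividing out leaves s^2 + 2s + 2 = 0.
The quadratic formula then gives s = -1 ± 1j.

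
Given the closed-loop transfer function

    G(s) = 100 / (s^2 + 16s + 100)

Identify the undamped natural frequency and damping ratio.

Compare the denominator to the standard form s^2 + 2ζωₙs + ωₙ².
ωₙ² = 100, so ωₙ = 10 rad/s.
2ζωₙ = 16, so ζ = 16/(2·10) = 0.8.

ωₙ = 10 rad/s, ζ = 0.8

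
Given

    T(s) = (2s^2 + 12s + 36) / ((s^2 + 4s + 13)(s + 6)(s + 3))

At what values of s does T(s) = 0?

Set the numerator to zero: 2s^2 + 12s + 36 = 0, i.e. 2·(s^2 + 6s + 18) = 0.
Factoring: (s^2 + 6s + 18) = 0.

s = -3 + 3j, -3 - 3j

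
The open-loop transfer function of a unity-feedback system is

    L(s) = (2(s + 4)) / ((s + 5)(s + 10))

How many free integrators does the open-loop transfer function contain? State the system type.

The denominator has no factor of s at the origin — no free integrator — so this is a Type 0 system.

Type 0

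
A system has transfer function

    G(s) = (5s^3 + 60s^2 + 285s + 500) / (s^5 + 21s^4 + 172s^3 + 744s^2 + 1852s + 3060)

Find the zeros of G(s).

Set the numerator to zero: 5s^3 + 60s^2 + 285s + 500 = 0, i.e. 5·(s^3 + 12s^2 + 57s + 100) = 0.
Factoring: (s + 4)(s^2 + 8s + 25) = 0.

s = -4, -4 ± 3j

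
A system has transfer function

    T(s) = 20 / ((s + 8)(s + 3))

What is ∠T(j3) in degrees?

At s = j3: numerator = 20, denominator = 15 + j33.
∠T = ∠num − ∠den = 0° − (65.556°) = -65.56°.

∠T(j3) ≈ -65.56°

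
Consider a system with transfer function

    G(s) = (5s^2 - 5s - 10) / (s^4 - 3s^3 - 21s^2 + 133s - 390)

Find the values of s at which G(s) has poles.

s = 2 ± 3j, 5, -6

The poles are the roots of the denominator s^4 - 3s^3 - 21s^2 + 133s - 390 = 0.
Trying s = 5: the polynomial evaluates to 0, so (s - 5) is a factor.
Dividing out leaves s^3 + 2s^2 - 11s + 78 = 0.
This factors further as (s^2 - 4s + 13)(s + 6) = 0.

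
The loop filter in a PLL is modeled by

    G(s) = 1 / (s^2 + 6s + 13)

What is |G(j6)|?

Substitute s = j6: numerator = 1, denominator = -23 + j36.
|G(j6)| = |1| / |-23 + j36| = 1 / 42.720 ≈ 0.02341.

|G(j6)| ≈ 0.02341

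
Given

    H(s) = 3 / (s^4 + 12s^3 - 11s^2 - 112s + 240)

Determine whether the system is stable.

unstable

The denominator s^4 + 12s^3 - 11s^2 - 112s + 240 factors as (s + 4)(s^2 - 4s + 5)(s + 12), giving poles at s = -4, 2 ± j, -12.
Since the pole(s) at s = 2 ± j lie in the right half-plane, the system is unstable.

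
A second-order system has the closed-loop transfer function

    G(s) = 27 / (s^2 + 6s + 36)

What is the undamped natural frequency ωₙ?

Compare the denominator to the standard form s^2 + 2ζωₙs + ωₙ².
ωₙ² = 36, so ωₙ = 6 rad/s.

ωₙ = 6 rad/s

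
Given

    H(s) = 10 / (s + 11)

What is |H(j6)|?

Substitute s = j6: numerator = 10, denominator = 11 + j6.
|H(j6)| = |10| / |11 + j6| = 10 / 12.530 ≈ 0.7981.

|H(j6)| ≈ 0.7981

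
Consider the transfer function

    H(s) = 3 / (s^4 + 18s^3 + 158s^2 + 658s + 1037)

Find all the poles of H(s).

s = -4 + j, -4 - j, -5 + 6j, -5 - 6j

The poles are the roots of the denominator s^4 + 18s^3 + 158s^2 + 658s + 1037 = 0.
No real roots exist; factor into two real quadratics: (s^2 + 8s + 17)(s^2 + 10s + 61) = 0.
Each quadratic gives a conjugate pair via the quadratic formula.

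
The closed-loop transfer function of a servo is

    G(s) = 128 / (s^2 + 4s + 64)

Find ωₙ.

Compare the denominator to the standard form s^2 + 2ζωₙs + ωₙ².
ωₙ² = 64, so ωₙ = 8 rad/s.

ωₙ = 8 rad/s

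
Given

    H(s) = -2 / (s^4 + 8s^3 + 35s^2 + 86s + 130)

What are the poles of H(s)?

The poles are the roots of the denominator s^4 + 8s^3 + 35s^2 + 86s + 130 = 0.
No real roots exist; factor into two real quadratics: (s^2 + 6s + 13)(s^2 + 2s + 10) = 0.
Each quadratic gives a conjugate pair via the quadratic formula.

s = -3 ± 2j, -1 ± 3j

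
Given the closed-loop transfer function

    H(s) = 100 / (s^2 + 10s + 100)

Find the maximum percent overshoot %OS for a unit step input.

%OS ≈ 16.3%

Comparing s^2 + 10s + 100 to s^2 + 2ζωₙs + ωₙ²: ωₙ = 10 rad/s and ζ = 10/(2·10) = 0.5.
%OS = 100·exp(−πζ/√(1−ζ²)) = 100·exp(−π·0.5/√(1−0.5²)) ≈ 16.3%.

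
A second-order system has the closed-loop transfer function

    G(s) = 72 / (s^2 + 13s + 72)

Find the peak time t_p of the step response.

Comparing s^2 + 13s + 72 to s^2 + 2ζωₙs + ωₙ²: ωₙ = √72 ≈ 8.485 rad/s and ζ = 13/(2·√72) ≈ 0.7660.
ζωₙ = 13/2 = 6.5, so ω_d = ωₙ√(1−ζ²) = √(ωₙ² − (ζωₙ)²) = √(72 − 6.5²) = √29.75 ≈ 5.454 rad/s.
t_p = π/ω_d = π/5.454 ≈ 0.5760 s.

t_p ≈ 0.5760 s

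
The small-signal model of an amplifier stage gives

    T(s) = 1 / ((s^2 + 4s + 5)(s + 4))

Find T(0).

T(0) = 1/20 ≈ 0.05000

Set s = 0: T(0) = (1) / (20) = 1/20.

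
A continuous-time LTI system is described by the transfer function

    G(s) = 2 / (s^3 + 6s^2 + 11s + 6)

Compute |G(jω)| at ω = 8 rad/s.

|G(j8)| ≈ 0.003521

Substitute s = j8: numerator = 2, denominator = -378 - j424.
|G(j8)| = |2| / |-378 - j424| = 2 / 568.03 ≈ 0.003521.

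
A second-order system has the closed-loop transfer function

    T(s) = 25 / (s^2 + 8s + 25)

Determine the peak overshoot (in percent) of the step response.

%OS ≈ 1.52%

Comparing s^2 + 8s + 25 to s^2 + 2ζωₙs + ωₙ²: ωₙ = 5 rad/s and ζ = 8/(2·5) = 0.8.
%OS = 100·exp(−πζ/√(1−ζ²)) = 100·exp(−π·0.8/√(1−0.8²)) ≈ 1.52%.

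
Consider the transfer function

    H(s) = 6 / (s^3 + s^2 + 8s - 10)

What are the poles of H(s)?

The poles are the roots of the denominator s^3 + s^2 + 8s - 10 = 0.
Trying s = 1: the polynomial evaluates to 0, so (s - 1) is a factor.
Dividing out leaves s^2 + 2s + 10 = 0.
The quadratic formula then gives s = -1 ± 3j.

s = -1 + 3j, -1 - 3j, 1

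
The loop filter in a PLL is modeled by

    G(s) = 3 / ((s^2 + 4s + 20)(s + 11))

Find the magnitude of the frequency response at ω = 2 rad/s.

|G(j2)| = 0.01500

Substitute s = j2: numerator = 3, denominator = 160 + j120.
|G(j2)| = |3| / |160 + j120| = 3 / 200 = 0.01500.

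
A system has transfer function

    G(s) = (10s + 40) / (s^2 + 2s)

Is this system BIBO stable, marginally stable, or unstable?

marginally stable

The denominator s^2 + 2s factors as s(s + 2), giving poles at s = 0, -2.
Since the simple pole(s) at s = 0 lie on the jω-axis with none in the right half-plane, the system is marginally stable.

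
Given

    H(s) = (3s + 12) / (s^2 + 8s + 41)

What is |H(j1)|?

Substitute s = j1: numerator = 12 + j3, denominator = 40 + j8.
|H(j1)| = |12 + j3| / |40 + j8| = 12.369 / 40.792 ≈ 0.3032.

|H(j1)| ≈ 0.3032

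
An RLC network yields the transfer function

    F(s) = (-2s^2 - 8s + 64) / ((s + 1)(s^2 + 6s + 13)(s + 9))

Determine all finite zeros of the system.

s = 4, -8

Set the numerator to zero: -2s^2 - 8s + 64 = 0, i.e. -2·(s^2 + 4s - 32) = 0.
Factoring: (s - 4)(s + 8) = 0.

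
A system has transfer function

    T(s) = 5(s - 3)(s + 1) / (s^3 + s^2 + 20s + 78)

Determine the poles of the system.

The poles are the roots of the denominator s^3 + s^2 + 20s + 78 = 0.
Trying s = -3: the polynomial evaluates to 0, so (s + 3) is a factor.
Dividing out leaves s^2 - 2s + 26 = 0.
The quadratic formula then gives s = 1 ± 5j.

s = 1 + 5j, 1 - 5j, -3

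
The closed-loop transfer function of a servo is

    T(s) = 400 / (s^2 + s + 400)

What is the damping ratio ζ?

ζ = 0.025

Compare the denominator to the standard form s^2 + 2ζωₙs + ωₙ².
ωₙ² = 400, so ωₙ = 20 rad/s.
2ζωₙ = 1, so ζ = 1/(2·20) = 0.025.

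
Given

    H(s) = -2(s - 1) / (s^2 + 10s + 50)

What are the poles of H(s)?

s = -5 ± 5j

The poles are the roots of the denominator s^2 + 10s + 50 = 0.
Using the quadratic formula: s = (-10 ± √(-100))/2 = -5 ± 5j.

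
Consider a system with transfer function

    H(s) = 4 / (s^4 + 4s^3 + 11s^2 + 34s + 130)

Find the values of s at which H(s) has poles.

s = 1 ± 3j, -3 ± 2j

The poles are the roots of the denominator s^4 + 4s^3 + 11s^2 + 34s + 130 = 0.
No real roots exist; factor into two real quadratics: (s^2 - 2s + 10)(s^2 + 6s + 13) = 0.
Each quadratic gives a conjugate pair via the quadratic formula.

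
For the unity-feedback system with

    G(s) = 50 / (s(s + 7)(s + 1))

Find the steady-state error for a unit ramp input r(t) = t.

G(s) has one pole at the origin.
This is a Type 1 system. Kv = lim_{s→0} s·G(s) = 50/7.
e_ss = 1/Kv = 1/(50/7) = 7/50 ≈ 0.1400.

e_ss = 0.1400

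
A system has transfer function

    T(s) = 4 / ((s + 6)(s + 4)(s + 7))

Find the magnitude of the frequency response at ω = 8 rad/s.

Substitute s = j8: numerator = 4, denominator = -920 + j240.
|T(j8)| = |4| / |-920 + j240| = 4 / 950.79 ≈ 0.004207.

|T(j8)| ≈ 0.004207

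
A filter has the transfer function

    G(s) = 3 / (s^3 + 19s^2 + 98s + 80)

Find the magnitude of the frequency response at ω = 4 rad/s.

|G(j4)| ≈ 0.007553

Substitute s = j4: numerator = 3, denominator = -224 + j328.
|G(j4)| = |3| / |-224 + j328| = 3 / 397.19 ≈ 0.007553.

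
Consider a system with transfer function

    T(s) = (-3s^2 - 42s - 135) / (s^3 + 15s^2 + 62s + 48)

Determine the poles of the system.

s = -1, -8, -6

The poles are the roots of the denominator s^3 + 15s^2 + 62s + 48 = 0.
Trying s = -1: the polynomial evaluates to 0, so (s + 1) is a factor.
Dividing out leaves s^2 + 14s + 48 = 0.
Factoring the quadratic: (s + 8)(s + 6) = 0.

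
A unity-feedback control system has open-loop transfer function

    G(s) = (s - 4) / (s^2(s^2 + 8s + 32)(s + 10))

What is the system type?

Type 2

The denominator has 2 factors of s at the origin (free integrators), so this is a Type 2 system.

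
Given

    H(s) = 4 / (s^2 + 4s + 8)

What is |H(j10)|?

|H(j10)| ≈ 0.03987

Substitute s = j10: numerator = 4, denominator = -92 + j40.
|H(j10)| = |4| / |-92 + j40| = 4 / 100.32 ≈ 0.03987.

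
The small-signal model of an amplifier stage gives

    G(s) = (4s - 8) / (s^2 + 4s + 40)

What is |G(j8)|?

Substitute s = j8: numerator = -8 + j32, denominator = -24 + j32.
|G(j8)| = |-8 + j32| / |-24 + j32| = 32.985 / 40 ≈ 0.8246.

|G(j8)| ≈ 0.8246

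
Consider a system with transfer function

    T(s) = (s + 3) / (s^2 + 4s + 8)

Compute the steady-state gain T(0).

T(0) = 3/8 ≈ 0.3750

Set s = 0: T(0) = (3) / (8) = 3/8.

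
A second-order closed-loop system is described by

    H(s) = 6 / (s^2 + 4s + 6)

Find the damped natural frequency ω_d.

ω_d ≈ 1.414 rad/s

Comparing s^2 + 4s + 6 to s^2 + 2ζωₙs + ωₙ²: ωₙ = √6 ≈ 2.449 rad/s and ζ = 4/(2·√6) ≈ 0.8165.
ζωₙ = 4/2 = 2, so ω_d = ωₙ√(1−ζ²) = √(ωₙ² − (ζωₙ)²) = √(6 − 2²) = √2 ≈ 1.414 rad/s.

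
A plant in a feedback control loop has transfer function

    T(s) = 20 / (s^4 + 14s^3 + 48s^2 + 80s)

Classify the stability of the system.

The denominator s^4 + 14s^3 + 48s^2 + 80s factors as s(s^2 + 4s + 8)(s + 10), giving poles at s = 0, -2 ± 2j, -10.
Since the simple pole(s) at s = 0 lie on the jω-axis with none in the right half-plane, the system is marginally stable.

marginally stable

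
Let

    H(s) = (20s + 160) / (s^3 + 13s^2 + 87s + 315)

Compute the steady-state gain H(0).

H(0) = 32/63 ≈ 0.5079

Set s = 0: H(0) = (160) / (315) = 32/63.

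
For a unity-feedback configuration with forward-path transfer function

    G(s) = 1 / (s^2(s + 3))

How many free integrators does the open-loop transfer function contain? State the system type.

Type 2

The denominator has 2 factors of s at the origin (free integrators), so this is a Type 2 system.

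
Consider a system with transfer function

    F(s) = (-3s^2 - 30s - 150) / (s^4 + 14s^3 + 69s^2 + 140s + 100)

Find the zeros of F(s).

s = -5 + 5j, -5 - 5j

Set the numerator to zero: -3s^2 - 30s - 150 = 0, i.e. -3·(s^2 + 10s + 50) = 0.
Factoring: (s^2 + 10s + 50) = 0.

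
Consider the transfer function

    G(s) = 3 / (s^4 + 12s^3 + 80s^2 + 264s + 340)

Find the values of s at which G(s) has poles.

s = -3 ± 5j, -3 ± j

The poles are the roots of the denominator s^4 + 12s^3 + 80s^2 + 264s + 340 = 0.
No real roots exist; factor into two real quadratics: (s^2 + 6s + 34)(s^2 + 6s + 10) = 0.
Each quadratic gives a conjugate pair via the quadratic formula.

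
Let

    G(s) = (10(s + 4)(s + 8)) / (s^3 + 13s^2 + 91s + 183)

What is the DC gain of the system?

Set s = 0: G(0) = (320) / (183) = 320/183.

G(0) = 320/183 ≈ 1.749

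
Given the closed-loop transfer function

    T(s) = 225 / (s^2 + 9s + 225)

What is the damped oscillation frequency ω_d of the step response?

ω_d ≈ 14.31 rad/s

Comparing s^2 + 9s + 225 to s^2 + 2ζωₙs + ωₙ²: ωₙ = 15 rad/s and ζ = 9/(2·15) = 0.3.
ζωₙ = 9/2 = 4.5, so ω_d = ωₙ√(1−ζ²) = √(ωₙ² − (ζωₙ)²) = √(225 − 4.5²) = √204.75 ≈ 14.31 rad/s.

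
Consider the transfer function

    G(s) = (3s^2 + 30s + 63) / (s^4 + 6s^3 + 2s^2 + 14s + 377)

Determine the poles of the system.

s = 2 ± 3j, -5 ± 2j

The poles are the roots of the denominator s^4 + 6s^3 + 2s^2 + 14s + 377 = 0.
No real roots exist; factor into two real quadratics: (s^2 - 4s + 13)(s^2 + 10s + 29) = 0.
Each quadratic gives a conjugate pair via the quadratic formula.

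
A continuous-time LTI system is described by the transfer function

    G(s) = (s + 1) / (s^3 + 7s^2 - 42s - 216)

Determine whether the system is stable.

unstable

The denominator s^3 + 7s^2 - 42s - 216 factors as (s + 9)(s - 6)(s + 4), giving poles at s = -9, 6, -4.
Since the pole(s) at s = 6 lie in the right half-plane, the system is unstable.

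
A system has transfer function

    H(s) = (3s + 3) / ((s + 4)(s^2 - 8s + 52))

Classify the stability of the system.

The poles can be read from the denominator factors: s = -4, 4 ± 6j.
Since the pole(s) at s = 4 + 6j, 4 - 6j lie in the right half-plane, the system is unstable.

unstable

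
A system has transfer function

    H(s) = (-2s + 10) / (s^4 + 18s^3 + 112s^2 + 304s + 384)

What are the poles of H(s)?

s = -2 + 2j, -2 - 2j, -8, -6

The poles are the roots of the denominator s^4 + 18s^3 + 112s^2 + 304s + 384 = 0.
Trying s = -8: the polynomial evaluates to 0, so (s + 8) is a factor.
Dividing out leaves s^3 + 10s^2 + 32s + 48 = 0.
This factors further as (s^2 + 4s + 8)(s + 6) = 0.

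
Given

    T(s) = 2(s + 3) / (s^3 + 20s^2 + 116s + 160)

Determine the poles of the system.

s = -2, -10, -8

The poles are the roots of the denominator s^3 + 20s^2 + 116s + 160 = 0.
Trying s = -2: the polynomial evaluates to 0, so (s + 2) is a factor.
Dividing out leaves s^2 + 18s + 80 = 0.
Factoring the quadratic: (s + 10)(s + 8) = 0.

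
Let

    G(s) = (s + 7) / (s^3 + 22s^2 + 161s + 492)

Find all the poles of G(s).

s = -5 ± 4j, -12

The poles are the roots of the denominator s^3 + 22s^2 + 161s + 492 = 0.
Trying s = -12: the polynomial evaluates to 0, so (s + 12) is a factor.
Dividing out leaves s^2 + 10s + 41 = 0.
The quadratic formula then gives s = -5 ± 4j.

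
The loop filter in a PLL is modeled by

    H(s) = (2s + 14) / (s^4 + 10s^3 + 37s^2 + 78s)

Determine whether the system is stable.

The denominator s^4 + 10s^3 + 37s^2 + 78s factors as s(s^2 + 4s + 13)(s + 6), giving poles at s = 0, -2 + 3j, -2 - 3j, -6.
Since the simple pole(s) at s = 0 lie on the jω-axis with none in the right half-plane, the system is marginally stable.

marginally stable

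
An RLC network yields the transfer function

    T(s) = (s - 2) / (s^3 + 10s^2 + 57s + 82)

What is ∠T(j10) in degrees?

∠T(j10) ≈ -103.8°

At s = j10: numerator = -2 + j10, denominator = -918 - j430.
∠T = ∠num − ∠den = 101.31° − (-154.90°) = 256.2°, which wraps to -103.8°.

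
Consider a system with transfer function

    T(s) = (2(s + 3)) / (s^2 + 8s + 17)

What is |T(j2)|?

Substitute s = j2: numerator = 6 + j4, denominator = 13 + j16.
|T(j2)| = |6 + j4| / |13 + j16| = 7.2111 / 20.616 ≈ 0.3498.

|T(j2)| ≈ 0.3498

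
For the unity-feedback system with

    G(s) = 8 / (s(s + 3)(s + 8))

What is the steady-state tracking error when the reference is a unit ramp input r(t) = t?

e_ss = 3

G(s) has one pole at the origin.
This is a Type 1 system. Kv = lim_{s→0} s·G(s) = 8/24 = 1/3.
e_ss = 1/Kv = 1/(1/3) = 3.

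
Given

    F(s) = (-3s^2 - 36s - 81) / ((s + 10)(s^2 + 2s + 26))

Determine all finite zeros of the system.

s = -3, -9

Set the numerator to zero: -3s^2 - 36s - 81 = 0, i.e. -3·(s^2 + 12s + 27) = 0.
Factoring: (s + 3)(s + 9) = 0.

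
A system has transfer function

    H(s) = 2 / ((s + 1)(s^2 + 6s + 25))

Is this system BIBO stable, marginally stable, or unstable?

stable

The poles can be read from the denominator factors: s = -1, -3 ± 4j.
Since all poles lie strictly in the left half-plane, the system is stable.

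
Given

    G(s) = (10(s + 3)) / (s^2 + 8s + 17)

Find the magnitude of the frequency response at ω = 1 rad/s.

Substitute s = j1: numerator = 30 + j10, denominator = 16 + j8.
|G(j1)| = |30 + j10| / |16 + j8| = 31.623 / 17.889 ≈ 1.768.

|G(j1)| ≈ 1.768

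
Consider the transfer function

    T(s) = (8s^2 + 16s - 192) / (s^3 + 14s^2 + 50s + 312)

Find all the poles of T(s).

s = -1 + 5j, -1 - 5j, -12

The poles are the roots of the denominator s^3 + 14s^2 + 50s + 312 = 0.
Trying s = -12: the polynomial evaluates to 0, so (s + 12) is a factor.
Dividing out leaves s^2 + 2s + 26 = 0.
The quadratic formula then gives s = -1 ± 5j.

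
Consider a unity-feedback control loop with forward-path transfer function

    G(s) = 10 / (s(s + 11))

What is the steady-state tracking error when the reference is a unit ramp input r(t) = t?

e_ss = 1.100

G(s) has one pole at the origin.
This is a Type 1 system. Kv = lim_{s→0} s·G(s) = 10/11.
e_ss = 1/Kv = 1/(10/11) = 11/10 ≈ 1.100.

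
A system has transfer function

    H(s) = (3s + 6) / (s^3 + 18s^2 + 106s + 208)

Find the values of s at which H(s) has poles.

s = -5 ± j, -8

The poles are the roots of the denominator s^3 + 18s^2 + 106s + 208 = 0.
Trying s = -8: the polynomial evaluates to 0, so (s + 8) is a factor.
Dividing out leaves s^2 + 10s + 26 = 0.
The quadratic formula then gives s = -5 ± 1j.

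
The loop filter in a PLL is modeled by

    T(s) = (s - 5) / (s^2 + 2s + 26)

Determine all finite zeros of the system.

s = 5

Set the numerator to zero: s - 5 = 0.
So s = 5.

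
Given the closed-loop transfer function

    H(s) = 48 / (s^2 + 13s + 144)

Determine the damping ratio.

ζ ≈ 0.5417

Compare the denominator to the standard form s^2 + 2ζωₙs + ωₙ².
ωₙ² = 144, so ωₙ = 12 rad/s.
2ζωₙ = 13, so ζ = 13/(2·12) ≈ 0.5417.
With ζ = 0.5417 the response is underdamped.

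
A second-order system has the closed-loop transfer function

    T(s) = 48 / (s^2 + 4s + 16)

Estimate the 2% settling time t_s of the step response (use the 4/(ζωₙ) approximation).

t_s ≈ 2 s

Comparing s^2 + 4s + 16 to s^2 + 2ζωₙs + ωₙ²: ωₙ = 4 rad/s and ζ = 4/(2·4) = 0.5.
ζωₙ = 4/2 = 2, so t_s ≈ 4/(ζωₙ) = 4/2 = 2 s.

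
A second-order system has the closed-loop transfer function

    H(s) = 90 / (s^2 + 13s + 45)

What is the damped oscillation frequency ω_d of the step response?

ω_d ≈ 1.658 rad/s

Comparing s^2 + 13s + 45 to s^2 + 2ζωₙs + ωₙ²: ωₙ = √45 ≈ 6.708 rad/s and ζ = 13/(2·√45) ≈ 0.9690.
ζωₙ = 13/2 = 6.5, so ω_d = ωₙ√(1−ζ²) = √(ωₙ² − (ζωₙ)²) = √(45 − 6.5²) = √2.75 ≈ 1.658 rad/s.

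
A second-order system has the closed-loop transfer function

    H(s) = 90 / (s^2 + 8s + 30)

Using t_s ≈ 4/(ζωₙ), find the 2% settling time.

Comparing s^2 + 8s + 30 to s^2 + 2ζωₙs + ωₙ²: ωₙ = √30 ≈ 5.477 rad/s and ζ = 8/(2·√30) ≈ 0.7303.
ζωₙ = 8/2 = 4, so t_s ≈ 4/(ζωₙ) = 4/4 = 1 s.

t_s ≈ 1 s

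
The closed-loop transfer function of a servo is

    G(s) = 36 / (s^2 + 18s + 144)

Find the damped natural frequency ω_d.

Comparing s^2 + 18s + 144 to s^2 + 2ζωₙs + ωₙ²: ωₙ = 12 rad/s and ζ = 18/(2·12) = 0.75.
ζωₙ = 18/2 = 9, so ω_d = ωₙ√(1−ζ²) = √(ωₙ² − (ζωₙ)²) = √(144 − 9²) = √63 ≈ 7.937 rad/s.

ω_d ≈ 7.937 rad/s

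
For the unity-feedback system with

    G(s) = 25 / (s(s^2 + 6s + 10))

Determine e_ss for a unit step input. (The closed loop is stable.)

e_ss = 0

G(s) has one pole at the origin.
This is a Type 1 system; for a step input the steady-state error is zero.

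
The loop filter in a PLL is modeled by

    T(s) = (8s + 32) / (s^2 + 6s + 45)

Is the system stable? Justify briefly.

The poles can be read from the denominator factors: s = -3 ± 6j.
Since all poles lie strictly in the left half-plane, the system is stable.

stable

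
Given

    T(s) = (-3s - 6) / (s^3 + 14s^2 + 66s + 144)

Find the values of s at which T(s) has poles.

The poles are the roots of the denominator s^3 + 14s^2 + 66s + 144 = 0.
Trying s = -8: the polynomial evaluates to 0, so (s + 8) is a factor.
Dividing out leaves s^2 + 6s + 18 = 0.
The quadratic formula then gives s = -3 ± 3j.

s = -3 ± 3j, -8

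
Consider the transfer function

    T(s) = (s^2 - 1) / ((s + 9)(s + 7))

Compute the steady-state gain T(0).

T(0) = -1/63 ≈ -0.01587

Set s = 0: T(0) = (-1) / (63) = -1/63.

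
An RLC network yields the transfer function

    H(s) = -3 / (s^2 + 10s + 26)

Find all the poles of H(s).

s = -5 ± j

The poles are the roots of the denominator s^2 + 10s + 26 = 0.
Using the quadratic formula: s = (-10 ± √(-4))/2 = -5 ± 1j.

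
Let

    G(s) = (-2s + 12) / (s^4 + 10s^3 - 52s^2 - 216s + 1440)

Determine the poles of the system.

s = 4 ± 2j, -6, -12

The poles are the roots of the denominator s^4 + 10s^3 - 52s^2 - 216s + 1440 = 0.
Trying s = -6: the polynomial evaluates to 0, so (s + 6) is a factor.
Dividing out leaves s^3 + 4s^2 - 76s + 240 = 0.
This factors further as (s^2 - 8s + 20)(s + 12) = 0.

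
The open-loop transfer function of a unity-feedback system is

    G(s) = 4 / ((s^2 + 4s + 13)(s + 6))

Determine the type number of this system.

The denominator has no factor of s at the origin — no free integrator — so this is a Type 0 system.

Type 0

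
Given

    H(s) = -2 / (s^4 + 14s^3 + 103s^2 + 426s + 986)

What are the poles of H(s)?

s = -5 + 3j, -5 - 3j, -2 + 5j, -2 - 5j

The poles are the roots of the denominator s^4 + 14s^3 + 103s^2 + 426s + 986 = 0.
No real roots exist; factor into two real quadratics: (s^2 + 10s + 34)(s^2 + 4s + 29) = 0.
Each quadratic gives a conjugate pair via the quadratic formula.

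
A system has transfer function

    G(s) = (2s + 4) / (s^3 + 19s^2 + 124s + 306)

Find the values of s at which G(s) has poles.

s = -5 + 3j, -5 - 3j, -9

The poles are the roots of the denominator s^3 + 19s^2 + 124s + 306 = 0.
Trying s = -9: the polynomial evaluates to 0, so (s + 9) is a factor.
Dividing out leaves s^2 + 10s + 34 = 0.
The quadratic formula then gives s = -5 ± 3j.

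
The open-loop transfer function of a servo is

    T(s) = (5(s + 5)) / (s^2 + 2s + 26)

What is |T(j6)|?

|T(j6)| = 2.500

Substitute s = j6: numerator = 25 + j30, denominator = -10 + j12.
|T(j6)| = |25 + j30| / |-10 + j12| = 39.051 / 15.620 = 2.500.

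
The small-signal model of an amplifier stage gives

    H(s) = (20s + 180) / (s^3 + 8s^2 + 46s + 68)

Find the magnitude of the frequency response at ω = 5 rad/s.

Substitute s = j5: numerator = 180 + j100, denominator = -132 + j105.
|H(j5)| = |180 + j100| / |-132 + j105| = 205.91 / 168.67 ≈ 1.221.

|H(j5)| ≈ 1.221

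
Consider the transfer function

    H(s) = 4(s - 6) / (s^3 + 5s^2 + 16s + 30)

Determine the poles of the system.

The poles are the roots of the denominator s^3 + 5s^2 + 16s + 30 = 0.
Trying s = -3: the polynomial evaluates to 0, so (s + 3) is a factor.
Dividing out leaves s^2 + 2s + 10 = 0.
The quadratic formula then gives s = -1 ± 3j.

s = -1 ± 3j, -3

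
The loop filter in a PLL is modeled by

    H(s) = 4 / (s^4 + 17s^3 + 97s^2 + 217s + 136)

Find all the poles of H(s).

The poles are the roots of the denominator s^4 + 17s^3 + 97s^2 + 217s + 136 = 0.
Trying s = -8: the polynomial evaluates to 0, so (s + 8) is a factor.
Dividing out leaves s^3 + 9s^2 + 25s + 17 = 0.
This factors further as (s^2 + 8s + 17)(s + 1) = 0.

s = -8, -4 + j, -4 - j, -1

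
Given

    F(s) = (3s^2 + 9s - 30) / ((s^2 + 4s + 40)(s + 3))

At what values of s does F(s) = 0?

Set the numerator to zero: 3s^2 + 9s - 30 = 0, i.e. 3·(s^2 + 3s - 10) = 0.
Factoring: (s - 2)(s + 5) = 0.

s = 2, -5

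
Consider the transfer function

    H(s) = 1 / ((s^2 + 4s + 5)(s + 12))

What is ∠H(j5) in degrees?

∠H(j5) ≈ -157.6°

At s = j5: numerator = 1, denominator = -340 + j140.
∠H = ∠num − ∠den = 0° − (157.62°) = -157.6°.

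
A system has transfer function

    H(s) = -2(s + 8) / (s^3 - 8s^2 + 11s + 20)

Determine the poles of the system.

s = 4, 5, -1

The poles are the roots of the denominator s^3 - 8s^2 + 11s + 20 = 0.
Trying s = 4: the polynomial evaluates to 0, so (s - 4) is a factor.
Dividing out leaves s^2 - 4s - 5 = 0.
Factoring the quadratic: (s - 5)(s + 1) = 0.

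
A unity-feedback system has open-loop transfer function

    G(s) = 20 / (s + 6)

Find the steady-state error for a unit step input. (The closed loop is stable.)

G(s) has no poles at the origin.
This is a Type 0 system. Kp = lim_{s→0} G(s) = 20/6 = 10/3.
e_ss = 1/(1 + Kp) = 1/(1 + 10/3) = 3/13 ≈ 0.2308.

e_ss = 0.2308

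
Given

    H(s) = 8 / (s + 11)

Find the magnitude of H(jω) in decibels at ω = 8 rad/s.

|H(j8)|_dB ≈ -4.61 dB

Substitute s = j8: numerator = 8, denominator = 11 + j8.
|H(j8)| = |8| / |11 + j8| = 8 / 13.601 ≈ 0.5882.
In decibels: 20·log₁₀(0.5882) ≈ -4.61 dB.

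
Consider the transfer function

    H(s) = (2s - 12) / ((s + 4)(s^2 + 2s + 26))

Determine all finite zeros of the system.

s = 6

Set the numerator to zero: 2s - 12 = 0, i.e. 2·(s - 6) = 0.
So s = 6.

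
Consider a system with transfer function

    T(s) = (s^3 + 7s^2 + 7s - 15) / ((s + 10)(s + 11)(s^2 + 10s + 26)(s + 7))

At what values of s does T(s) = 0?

Set the numerator to zero: s^3 + 7s^2 + 7s - 15 = 0.
Factoring: (s + 5)(s + 3)(s - 1) = 0.

s = -5, -3, 1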